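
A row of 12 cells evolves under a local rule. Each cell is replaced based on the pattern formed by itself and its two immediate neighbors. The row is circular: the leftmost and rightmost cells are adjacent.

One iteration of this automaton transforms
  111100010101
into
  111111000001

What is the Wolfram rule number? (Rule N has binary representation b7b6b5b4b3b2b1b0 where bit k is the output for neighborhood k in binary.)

position 0: 111 → 1  (bit 7 = 1)
position 3: 110 → 1  (bit 6 = 1)
position 8: 101 → 0  (bit 5 = 0)
position 4: 100 → 1  (bit 4 = 1)
position 11: 011 → 1  (bit 3 = 1)
position 7: 010 → 0  (bit 2 = 0)
position 6: 001 → 0  (bit 1 = 0)
position 5: 000 → 1  (bit 0 = 1)
bits b7..b0 = 11011001 = 217

217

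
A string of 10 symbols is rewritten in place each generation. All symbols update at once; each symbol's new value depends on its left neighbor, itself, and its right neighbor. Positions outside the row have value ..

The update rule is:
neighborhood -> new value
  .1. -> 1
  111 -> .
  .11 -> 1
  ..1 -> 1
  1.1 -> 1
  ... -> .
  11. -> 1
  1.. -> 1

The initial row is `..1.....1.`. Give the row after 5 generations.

.111...111
11.11.11.1
1111111111
1........1
11......11

11......11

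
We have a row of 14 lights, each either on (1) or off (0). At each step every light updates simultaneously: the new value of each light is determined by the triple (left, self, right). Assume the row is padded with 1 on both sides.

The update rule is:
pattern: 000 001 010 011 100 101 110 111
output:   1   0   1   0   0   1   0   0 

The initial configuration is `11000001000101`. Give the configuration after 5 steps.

00101000000001

step 1: 00011101010110
step 2: 01000011111001
step 3: 11011000000000
step 4: 00100011111110
step 5: 00101000000001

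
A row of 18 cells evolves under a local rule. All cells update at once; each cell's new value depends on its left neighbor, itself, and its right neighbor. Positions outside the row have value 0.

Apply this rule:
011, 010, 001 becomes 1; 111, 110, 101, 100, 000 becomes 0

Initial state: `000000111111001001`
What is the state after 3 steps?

000110000001100110

000001100000011011
000011000000110010
000110000001100110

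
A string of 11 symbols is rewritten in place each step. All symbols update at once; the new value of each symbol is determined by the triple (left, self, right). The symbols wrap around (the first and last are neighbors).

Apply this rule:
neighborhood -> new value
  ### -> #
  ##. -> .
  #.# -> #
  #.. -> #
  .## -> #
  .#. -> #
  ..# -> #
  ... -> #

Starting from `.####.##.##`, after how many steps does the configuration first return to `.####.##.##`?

11

####.##.##.
###.##.##.#
##.##.##.##
#.##.##.###
.##.##.####
##.##.####.
#.##.####.#
.##.####.##
##.####.##.
#.####.##.#
.####.##.##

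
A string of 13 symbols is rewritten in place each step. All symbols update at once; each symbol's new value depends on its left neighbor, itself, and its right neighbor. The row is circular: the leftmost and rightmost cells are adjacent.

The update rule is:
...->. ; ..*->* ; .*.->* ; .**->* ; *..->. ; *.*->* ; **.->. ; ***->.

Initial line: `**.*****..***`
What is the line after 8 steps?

..**....**...

step 1: ..**.....**..
step 2: .**.....**...
step 3: **.....**....
step 4: *.....**....*
step 5: .....**....**
step 6: ....**....**.
step 7: ...**....**..
step 8: ..**....**...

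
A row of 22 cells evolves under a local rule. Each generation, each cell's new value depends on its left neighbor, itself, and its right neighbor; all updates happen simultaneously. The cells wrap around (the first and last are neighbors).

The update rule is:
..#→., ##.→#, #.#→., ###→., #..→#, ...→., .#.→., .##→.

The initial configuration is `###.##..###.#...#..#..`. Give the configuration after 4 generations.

.#...#..##...#..#...#.

..#..##...#..#...#..#.
...#..##...#..#...#..#
#...#..##...#..#...#..
.#...#..##...#..#...#.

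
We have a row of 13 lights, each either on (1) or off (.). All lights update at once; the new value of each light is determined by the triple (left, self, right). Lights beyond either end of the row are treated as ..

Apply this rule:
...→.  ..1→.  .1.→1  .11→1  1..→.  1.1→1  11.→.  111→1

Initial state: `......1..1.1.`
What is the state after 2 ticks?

......1..111.
......1..11..

......1..11..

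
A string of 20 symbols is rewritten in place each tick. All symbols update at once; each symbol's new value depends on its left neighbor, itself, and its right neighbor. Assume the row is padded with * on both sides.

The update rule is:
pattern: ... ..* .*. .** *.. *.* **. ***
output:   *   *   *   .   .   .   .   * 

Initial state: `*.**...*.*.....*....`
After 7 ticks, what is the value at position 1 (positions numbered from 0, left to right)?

.....***.*.*****.***
.****.*..*..***...**
..**..*.**.*.*..**.*
.*...**....*.*.*....
.*.**...****.*.*.***
.*....**.**..*.*..**
.*.***......**.*.*.*
position 1 holds *

*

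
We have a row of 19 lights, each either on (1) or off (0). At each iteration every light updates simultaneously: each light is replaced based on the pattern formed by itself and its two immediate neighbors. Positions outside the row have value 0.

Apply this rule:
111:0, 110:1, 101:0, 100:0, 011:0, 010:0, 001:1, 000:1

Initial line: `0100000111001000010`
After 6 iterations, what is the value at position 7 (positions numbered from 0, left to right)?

1

1001111001010011100
0010001010000100101
1100110000111001000
0101010111001010011
1000000001010000101
0011111110000111000
position 7 holds 1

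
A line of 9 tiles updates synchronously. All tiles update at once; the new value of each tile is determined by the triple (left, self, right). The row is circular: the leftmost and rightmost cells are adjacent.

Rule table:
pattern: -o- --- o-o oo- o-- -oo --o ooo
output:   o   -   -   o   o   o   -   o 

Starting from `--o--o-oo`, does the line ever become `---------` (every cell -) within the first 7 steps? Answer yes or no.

no

step 1: o-oo-o-oo
step 2: o-oo-o-oo  (fixed point — unchanged through step 7)
step 7 is o-oo-o-oo, still not uniform -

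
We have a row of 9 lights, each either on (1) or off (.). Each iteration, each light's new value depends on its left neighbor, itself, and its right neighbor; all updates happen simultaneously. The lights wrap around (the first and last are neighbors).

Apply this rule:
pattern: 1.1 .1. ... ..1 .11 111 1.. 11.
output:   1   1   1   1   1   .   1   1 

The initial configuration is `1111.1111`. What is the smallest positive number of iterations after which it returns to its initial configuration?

...111...
1111.1111

2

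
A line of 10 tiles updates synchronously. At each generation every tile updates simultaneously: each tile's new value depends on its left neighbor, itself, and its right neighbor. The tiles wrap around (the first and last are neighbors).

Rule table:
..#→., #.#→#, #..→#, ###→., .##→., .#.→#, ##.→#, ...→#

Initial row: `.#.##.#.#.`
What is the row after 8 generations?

...##..##.

generation 1: .##.######
generation 2: #.##.....#
generation 3: ##.#####..
generation 4: .##....##.
generation 5: ..####..##
generation 6: #....##..#
generation 7: ####..##..
generation 8: ...##..##.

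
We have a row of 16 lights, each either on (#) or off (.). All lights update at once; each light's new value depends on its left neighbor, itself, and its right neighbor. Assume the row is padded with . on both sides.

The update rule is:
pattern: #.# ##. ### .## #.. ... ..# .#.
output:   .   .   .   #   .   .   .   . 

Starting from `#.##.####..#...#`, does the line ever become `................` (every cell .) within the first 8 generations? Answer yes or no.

yes

..#..#..........
................
all cells are . at generation 2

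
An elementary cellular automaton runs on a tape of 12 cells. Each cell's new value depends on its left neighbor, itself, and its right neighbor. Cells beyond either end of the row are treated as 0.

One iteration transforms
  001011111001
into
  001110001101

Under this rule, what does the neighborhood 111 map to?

At position 5 the neighborhood is 111; the next row has 0 there.

0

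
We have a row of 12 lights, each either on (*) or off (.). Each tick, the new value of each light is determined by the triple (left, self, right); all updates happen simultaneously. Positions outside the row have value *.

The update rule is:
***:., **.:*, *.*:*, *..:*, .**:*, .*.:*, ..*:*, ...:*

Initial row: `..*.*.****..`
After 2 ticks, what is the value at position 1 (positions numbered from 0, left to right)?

tick 1: *******..***
tick 2: ......****..
position 1 holds .

.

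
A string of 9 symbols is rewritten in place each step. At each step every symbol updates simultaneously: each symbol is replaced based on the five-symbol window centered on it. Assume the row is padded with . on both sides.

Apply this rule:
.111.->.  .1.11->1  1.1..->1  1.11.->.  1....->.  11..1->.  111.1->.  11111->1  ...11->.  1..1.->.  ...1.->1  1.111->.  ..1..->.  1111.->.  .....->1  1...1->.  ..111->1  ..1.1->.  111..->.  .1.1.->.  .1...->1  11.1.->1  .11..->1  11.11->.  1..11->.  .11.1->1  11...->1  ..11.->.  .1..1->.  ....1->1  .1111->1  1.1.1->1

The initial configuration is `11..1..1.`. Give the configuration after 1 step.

.1......1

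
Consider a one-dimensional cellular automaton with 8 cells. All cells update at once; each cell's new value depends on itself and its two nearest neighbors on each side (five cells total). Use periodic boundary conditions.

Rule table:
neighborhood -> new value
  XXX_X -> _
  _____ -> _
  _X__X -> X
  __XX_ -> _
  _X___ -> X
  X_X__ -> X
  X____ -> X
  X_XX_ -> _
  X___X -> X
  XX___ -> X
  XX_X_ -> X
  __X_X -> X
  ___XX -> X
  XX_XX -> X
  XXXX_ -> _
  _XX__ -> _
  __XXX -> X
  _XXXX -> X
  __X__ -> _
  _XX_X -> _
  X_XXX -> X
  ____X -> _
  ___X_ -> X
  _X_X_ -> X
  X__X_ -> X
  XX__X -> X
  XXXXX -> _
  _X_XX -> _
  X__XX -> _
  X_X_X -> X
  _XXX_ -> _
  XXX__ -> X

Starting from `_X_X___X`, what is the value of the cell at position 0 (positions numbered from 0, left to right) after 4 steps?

_

XXXXXXXX
________
________  (fixed point — unchanged through step 4)
position 0 holds _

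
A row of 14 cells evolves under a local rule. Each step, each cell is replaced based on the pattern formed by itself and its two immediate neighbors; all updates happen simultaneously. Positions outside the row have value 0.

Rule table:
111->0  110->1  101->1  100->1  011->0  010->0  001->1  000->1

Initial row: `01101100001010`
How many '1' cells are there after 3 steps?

10110111110101
01011000011010
10101111101101
count of 1: 10

10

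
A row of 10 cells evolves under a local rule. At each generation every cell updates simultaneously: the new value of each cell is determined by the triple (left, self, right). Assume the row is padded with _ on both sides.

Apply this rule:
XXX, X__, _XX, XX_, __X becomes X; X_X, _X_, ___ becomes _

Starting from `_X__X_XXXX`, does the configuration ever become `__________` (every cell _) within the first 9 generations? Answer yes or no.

X_XX__XXXX
__XXXXXXXX
_XXXXXXXXX
XXXXXXXXXX
XXXXXXXXXX  (fixed point — unchanged through generation 9)
generation 9 is XXXXXXXXXX, still not uniform _

no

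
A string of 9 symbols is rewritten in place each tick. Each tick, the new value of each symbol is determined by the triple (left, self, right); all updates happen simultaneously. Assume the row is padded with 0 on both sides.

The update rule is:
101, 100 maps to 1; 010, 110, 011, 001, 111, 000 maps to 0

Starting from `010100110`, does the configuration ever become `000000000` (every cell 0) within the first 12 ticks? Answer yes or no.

001010001
000101000
000010100
000001010
000000101
000000010
000000001
000000000
all cells are 0 at tick 8

yes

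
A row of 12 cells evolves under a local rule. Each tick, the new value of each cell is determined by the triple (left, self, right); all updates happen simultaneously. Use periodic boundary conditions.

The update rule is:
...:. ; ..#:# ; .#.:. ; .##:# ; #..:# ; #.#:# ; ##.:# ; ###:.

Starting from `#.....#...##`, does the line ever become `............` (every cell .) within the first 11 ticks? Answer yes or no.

##...#.#.##.
###.#.#.####
..##.#.##...
.####.####..
##..###..##.
#####.######
....###.....
...##.##....
..#######...
.##.....##..
####...####.
tick 11 is ####...####., still not uniform .

no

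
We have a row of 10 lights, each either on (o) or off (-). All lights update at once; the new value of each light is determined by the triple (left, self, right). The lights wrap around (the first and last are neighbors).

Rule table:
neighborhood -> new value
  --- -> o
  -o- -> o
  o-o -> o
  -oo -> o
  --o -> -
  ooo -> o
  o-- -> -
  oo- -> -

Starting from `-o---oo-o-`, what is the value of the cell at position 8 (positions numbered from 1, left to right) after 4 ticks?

tick 1: -o-o-o-oo-
tick 2: -ooooooo--
tick 3: -oooooo--o
tick 4: oooooo---o
position 8 holds -

-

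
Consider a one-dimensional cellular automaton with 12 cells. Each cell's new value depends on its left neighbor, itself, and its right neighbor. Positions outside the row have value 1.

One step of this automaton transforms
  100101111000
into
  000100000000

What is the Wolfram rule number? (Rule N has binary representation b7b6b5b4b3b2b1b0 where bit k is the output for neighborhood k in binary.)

4

position 6: 111 → 0  (bit 7 = 0)
position 0: 110 → 0  (bit 6 = 0)
position 4: 101 → 0  (bit 5 = 0)
position 1: 100 → 0  (bit 4 = 0)
position 5: 011 → 0  (bit 3 = 0)
position 3: 010 → 1  (bit 2 = 1)
position 2: 001 → 0  (bit 1 = 0)
position 10: 000 → 0  (bit 0 = 0)
bits b7..b0 = 00000100 = 4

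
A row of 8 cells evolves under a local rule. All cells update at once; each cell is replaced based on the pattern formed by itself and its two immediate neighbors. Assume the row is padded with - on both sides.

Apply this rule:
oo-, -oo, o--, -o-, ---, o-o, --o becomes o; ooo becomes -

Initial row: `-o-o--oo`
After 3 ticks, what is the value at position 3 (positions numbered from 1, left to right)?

o

tick 1: oooooooo
tick 2: o------o
tick 3: oooooooo
position 3 holds o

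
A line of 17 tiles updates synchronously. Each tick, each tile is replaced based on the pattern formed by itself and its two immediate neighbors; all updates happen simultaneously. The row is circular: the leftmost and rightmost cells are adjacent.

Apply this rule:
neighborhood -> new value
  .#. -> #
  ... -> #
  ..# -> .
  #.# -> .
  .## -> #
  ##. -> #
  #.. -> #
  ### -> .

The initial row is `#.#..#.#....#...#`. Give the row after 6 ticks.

#.##.#.##.#.#.#.#

#.##.#.####.###.#
#.##.#.#..#.#.#.#
#.##.#.##.#.#.#.#
#.##.#.##.#.#.#.#  (fixed point — unchanged through tick 6)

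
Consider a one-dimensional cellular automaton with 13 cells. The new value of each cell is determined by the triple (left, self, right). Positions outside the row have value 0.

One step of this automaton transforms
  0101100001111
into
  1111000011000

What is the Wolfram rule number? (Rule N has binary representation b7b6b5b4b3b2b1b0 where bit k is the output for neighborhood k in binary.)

46

position 10: 111 → 0  (bit 7 = 0)
position 4: 110 → 0  (bit 6 = 0)
position 2: 101 → 1  (bit 5 = 1)
position 5: 100 → 0  (bit 4 = 0)
position 3: 011 → 1  (bit 3 = 1)
position 1: 010 → 1  (bit 2 = 1)
position 0: 001 → 1  (bit 1 = 1)
position 6: 000 → 0  (bit 0 = 0)
bits b7..b0 = 00101110 = 46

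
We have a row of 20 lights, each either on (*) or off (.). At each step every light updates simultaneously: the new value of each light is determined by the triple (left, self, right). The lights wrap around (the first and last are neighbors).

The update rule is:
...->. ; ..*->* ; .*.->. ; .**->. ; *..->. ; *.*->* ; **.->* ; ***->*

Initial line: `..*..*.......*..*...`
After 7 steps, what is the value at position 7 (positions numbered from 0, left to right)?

.*..*.......*..*....
*..*.......*..*.....
..*.......*..*.....*
.*.......*..*.....*.
*.......*..*.....*..
.......*..*.....*..*
......*..*.....*..*.
position 7 holds .

.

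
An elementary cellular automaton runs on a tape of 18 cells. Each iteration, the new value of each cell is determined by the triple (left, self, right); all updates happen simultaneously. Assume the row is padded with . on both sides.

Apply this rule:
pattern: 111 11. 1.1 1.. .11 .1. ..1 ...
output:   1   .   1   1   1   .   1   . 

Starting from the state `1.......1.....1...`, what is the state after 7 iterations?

.1.....1.1...1.1..
1.1...1.1.1.1.1.1.
.1.1.1.1.1.1.1.1.1
1.1.1.1.1.1.1.1.1.
.1.1.1.1.1.1.1.1.1  (repeats iteration 3; period 2)
iteration 7: .1.1.1.1.1.1.1.1.1

.1.1.1.1.1.1.1.1.1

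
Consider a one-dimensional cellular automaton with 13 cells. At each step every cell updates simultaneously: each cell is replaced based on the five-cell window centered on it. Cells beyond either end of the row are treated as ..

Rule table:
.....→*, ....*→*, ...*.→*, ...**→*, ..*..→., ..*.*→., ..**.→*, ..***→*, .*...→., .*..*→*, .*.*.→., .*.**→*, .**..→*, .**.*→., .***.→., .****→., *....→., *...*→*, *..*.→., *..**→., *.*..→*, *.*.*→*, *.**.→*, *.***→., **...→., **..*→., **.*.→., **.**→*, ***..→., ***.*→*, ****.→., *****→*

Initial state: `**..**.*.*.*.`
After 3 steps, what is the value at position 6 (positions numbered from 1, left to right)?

.

**..*..*.*.*.
**...*...*.*.
**.**..**..*.
position 6 holds .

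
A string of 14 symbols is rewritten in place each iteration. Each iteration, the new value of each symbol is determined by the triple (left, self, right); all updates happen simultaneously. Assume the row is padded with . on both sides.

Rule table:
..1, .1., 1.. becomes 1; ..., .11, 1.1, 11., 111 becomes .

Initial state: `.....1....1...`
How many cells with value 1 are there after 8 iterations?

8

....111..111..
...1...11...1.
..111.1..1.111
.1....1111....
111..1....1...
...1111..111..
..1....11...1.
.111..1..1.111
count of 1: 8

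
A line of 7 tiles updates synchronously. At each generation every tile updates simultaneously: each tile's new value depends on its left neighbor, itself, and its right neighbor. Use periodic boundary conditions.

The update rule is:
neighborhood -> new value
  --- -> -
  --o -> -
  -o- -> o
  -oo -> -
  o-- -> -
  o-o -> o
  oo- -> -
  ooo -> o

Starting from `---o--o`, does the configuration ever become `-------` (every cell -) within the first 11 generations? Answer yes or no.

no

generation 1: ---o--o  (fixed point — unchanged through generation 11)
generation 11 is ---o--o, still not uniform -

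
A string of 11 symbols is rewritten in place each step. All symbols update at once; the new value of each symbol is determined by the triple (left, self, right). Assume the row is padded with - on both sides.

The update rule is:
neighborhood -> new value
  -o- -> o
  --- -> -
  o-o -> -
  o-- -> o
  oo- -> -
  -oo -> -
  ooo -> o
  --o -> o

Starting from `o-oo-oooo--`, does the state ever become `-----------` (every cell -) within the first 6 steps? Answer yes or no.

step 1: o-----oo-o-
step 2: oo---o---oo
step 3: --o-ooo-o--
step 4: -oo--o--oo-
step 5: o--ooooo--o
step 6: ooo-ooo-ooo
step 6 is ooo-ooo-ooo, still not uniform -

no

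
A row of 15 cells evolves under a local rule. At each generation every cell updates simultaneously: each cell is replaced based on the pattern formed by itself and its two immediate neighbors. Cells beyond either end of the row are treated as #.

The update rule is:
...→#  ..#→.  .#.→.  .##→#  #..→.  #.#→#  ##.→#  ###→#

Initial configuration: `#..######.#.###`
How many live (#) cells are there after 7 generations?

generation 1: #..#######.####
generation 2: #..############
generation 3: #..############  (fixed point — unchanged through generation 7)
count of #: 13

13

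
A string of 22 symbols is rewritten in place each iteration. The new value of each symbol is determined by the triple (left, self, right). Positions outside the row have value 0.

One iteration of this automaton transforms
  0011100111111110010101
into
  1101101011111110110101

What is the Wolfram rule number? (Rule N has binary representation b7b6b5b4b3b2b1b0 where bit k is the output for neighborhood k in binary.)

position 3: 111 → 1  (bit 7 = 1)
position 4: 110 → 1  (bit 6 = 1)
position 18: 101 → 0  (bit 5 = 0)
position 5: 100 → 0  (bit 4 = 0)
position 2: 011 → 0  (bit 3 = 0)
position 17: 010 → 1  (bit 2 = 1)
position 1: 001 → 1  (bit 1 = 1)
position 0: 000 → 1  (bit 0 = 1)
bits b7..b0 = 11000111 = 199

199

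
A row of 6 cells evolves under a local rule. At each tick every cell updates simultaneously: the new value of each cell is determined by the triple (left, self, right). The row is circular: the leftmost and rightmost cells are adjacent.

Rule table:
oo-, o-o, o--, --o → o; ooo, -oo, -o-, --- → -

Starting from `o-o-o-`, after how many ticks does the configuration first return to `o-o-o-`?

2

-o-o-o
o-o-o-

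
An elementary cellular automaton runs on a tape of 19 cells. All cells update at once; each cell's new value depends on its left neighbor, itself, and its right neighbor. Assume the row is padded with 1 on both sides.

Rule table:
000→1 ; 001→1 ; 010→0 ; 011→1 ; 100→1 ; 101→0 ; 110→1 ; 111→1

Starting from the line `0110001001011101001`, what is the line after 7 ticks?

0111110110011100111
0111110111111111111
0111110111111111111  (fixed point — unchanged through tick 7)

0111110111111111111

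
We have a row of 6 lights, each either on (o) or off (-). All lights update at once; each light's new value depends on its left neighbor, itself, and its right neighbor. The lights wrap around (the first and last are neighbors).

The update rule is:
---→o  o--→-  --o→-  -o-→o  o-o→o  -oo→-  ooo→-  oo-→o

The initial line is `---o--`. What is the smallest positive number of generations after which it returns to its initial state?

18

oo-o-o
-oooo-
----o-
ooo-o-
--oooo
-----o
-ooo-o
o--ooo
o-----
o-ooo-
oo--oo
-o----
-o-ooo
ooo--o
--o---
o-o-oo
oooo--
---o--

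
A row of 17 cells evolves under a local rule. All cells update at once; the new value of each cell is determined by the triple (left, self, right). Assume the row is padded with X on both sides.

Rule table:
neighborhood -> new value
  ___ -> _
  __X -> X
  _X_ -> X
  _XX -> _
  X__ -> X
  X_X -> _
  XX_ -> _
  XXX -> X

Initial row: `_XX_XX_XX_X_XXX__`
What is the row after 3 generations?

_X______X_XXX_XX_

generation 1: __________X__X_XX
generation 2: X________XXXXX__X
generation 3: _X______X_XXX_XX_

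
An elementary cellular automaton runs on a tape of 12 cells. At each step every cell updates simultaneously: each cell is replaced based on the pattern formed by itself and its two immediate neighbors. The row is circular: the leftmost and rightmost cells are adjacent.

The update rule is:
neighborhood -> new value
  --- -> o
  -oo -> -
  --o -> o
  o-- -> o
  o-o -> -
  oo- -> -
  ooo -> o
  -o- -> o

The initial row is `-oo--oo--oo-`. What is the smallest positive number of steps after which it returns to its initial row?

2

o--oo--oo--o
-oo--oo--oo-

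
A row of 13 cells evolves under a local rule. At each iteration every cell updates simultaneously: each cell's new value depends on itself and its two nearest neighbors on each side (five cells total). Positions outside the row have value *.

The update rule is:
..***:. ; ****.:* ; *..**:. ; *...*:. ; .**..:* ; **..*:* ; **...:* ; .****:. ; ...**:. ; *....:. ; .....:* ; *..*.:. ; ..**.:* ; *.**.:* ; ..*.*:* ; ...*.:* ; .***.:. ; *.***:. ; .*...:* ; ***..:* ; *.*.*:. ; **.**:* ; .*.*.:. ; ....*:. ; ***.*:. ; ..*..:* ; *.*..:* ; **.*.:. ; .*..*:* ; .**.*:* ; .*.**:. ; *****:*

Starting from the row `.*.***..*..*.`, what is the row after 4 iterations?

*.***....***.

.....**.**.*.
*.*..*****...
..**...****..
*.***....***.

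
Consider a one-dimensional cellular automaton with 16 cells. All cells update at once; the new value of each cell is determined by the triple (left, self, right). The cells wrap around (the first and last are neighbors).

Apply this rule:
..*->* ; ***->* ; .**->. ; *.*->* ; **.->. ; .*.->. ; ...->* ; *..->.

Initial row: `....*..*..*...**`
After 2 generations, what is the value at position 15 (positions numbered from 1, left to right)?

.***..*..*..**..
*.*..*..*..*...*
position 15 holds .

.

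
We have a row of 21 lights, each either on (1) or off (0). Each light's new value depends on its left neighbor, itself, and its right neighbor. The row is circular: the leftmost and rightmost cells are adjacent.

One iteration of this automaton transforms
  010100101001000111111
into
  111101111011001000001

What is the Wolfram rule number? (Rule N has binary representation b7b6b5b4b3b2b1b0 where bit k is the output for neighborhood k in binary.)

102

position 16: 111 → 0  (bit 7 = 0)
position 20: 110 → 1  (bit 6 = 1)
position 0: 101 → 1  (bit 5 = 1)
position 4: 100 → 0  (bit 4 = 0)
position 15: 011 → 0  (bit 3 = 0)
position 1: 010 → 1  (bit 2 = 1)
position 5: 001 → 1  (bit 1 = 1)
position 13: 000 → 0  (bit 0 = 0)
bits b7..b0 = 01100110 = 102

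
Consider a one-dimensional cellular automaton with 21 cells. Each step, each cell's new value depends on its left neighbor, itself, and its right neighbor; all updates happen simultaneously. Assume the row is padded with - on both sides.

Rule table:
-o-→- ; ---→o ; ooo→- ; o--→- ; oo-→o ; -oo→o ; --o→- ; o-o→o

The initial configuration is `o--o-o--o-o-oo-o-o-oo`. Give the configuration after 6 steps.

o--oooo---oo-oo-oo-oo

----o----o-oooo-o-ooo
ooo---oo--oo--oo-oo-o
o-o-o-oo--oo--oooooo-
-o-o-ooo--oo--o----o-
--o-oo-o--oo----oo---
o--oooo---oo-oo-oo-oo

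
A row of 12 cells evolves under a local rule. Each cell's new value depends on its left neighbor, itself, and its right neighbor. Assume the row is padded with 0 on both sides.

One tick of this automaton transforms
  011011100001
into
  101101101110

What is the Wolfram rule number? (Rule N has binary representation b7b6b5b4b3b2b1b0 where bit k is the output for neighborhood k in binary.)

227

position 5: 111 → 1  (bit 7 = 1)
position 2: 110 → 1  (bit 6 = 1)
position 3: 101 → 1  (bit 5 = 1)
position 7: 100 → 0  (bit 4 = 0)
position 1: 011 → 0  (bit 3 = 0)
position 11: 010 → 0  (bit 2 = 0)
position 0: 001 → 1  (bit 1 = 1)
position 8: 000 → 1  (bit 0 = 1)
bits b7..b0 = 11100011 = 227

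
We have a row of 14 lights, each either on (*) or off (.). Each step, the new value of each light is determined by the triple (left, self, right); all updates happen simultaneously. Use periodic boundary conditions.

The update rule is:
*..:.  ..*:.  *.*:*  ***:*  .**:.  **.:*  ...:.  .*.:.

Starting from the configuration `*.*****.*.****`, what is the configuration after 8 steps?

*.*.*****.****

step 1: **.*****.*.***
step 2: ***.*****.*.**
step 3: ****.*****.*.*
step 4: *****.*****.*.
step 5: .*****.*****.*
step 6: *.*****.*****.
step 7: .*.*****.*****
step 8: *.*.*****.****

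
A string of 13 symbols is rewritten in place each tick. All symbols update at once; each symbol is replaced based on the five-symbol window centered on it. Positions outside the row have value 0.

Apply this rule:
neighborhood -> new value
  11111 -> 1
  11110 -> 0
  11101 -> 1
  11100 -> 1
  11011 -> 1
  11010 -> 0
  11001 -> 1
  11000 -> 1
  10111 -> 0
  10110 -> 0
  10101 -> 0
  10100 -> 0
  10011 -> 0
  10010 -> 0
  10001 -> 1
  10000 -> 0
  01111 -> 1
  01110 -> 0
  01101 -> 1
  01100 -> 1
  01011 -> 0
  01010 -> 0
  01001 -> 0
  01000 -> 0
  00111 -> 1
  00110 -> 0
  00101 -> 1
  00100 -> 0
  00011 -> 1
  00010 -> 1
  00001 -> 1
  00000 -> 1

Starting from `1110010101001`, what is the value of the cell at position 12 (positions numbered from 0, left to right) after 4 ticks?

0

1011010000000
1001000011111
0000001111101
1111111110100
position 12 holds 0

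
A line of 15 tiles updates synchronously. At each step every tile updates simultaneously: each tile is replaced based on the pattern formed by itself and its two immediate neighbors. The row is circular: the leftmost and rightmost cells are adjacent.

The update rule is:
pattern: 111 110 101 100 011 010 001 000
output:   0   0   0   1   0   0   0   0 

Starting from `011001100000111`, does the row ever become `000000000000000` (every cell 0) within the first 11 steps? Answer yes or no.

no

000100010000000
000010001000000
000001000100000
000000100010000
000000010001000
000000001000100
000000000100010
000000000010001
100000000001000
010000000000100
001000000000010
step 11 is 001000000000010, still not uniform 0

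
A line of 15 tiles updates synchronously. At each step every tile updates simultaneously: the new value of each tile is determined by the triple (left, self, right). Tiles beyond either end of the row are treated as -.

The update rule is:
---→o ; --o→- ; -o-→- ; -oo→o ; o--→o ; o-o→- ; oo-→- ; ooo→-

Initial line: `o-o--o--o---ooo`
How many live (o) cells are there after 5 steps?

6

step 1: ---o--o--oo-o--
step 2: oo--o--o-o---oo
step 3: o-o--o----oo-o-
step 4: ---o--ooo-o---o
step 5: oo--o-o----oo--
count of o: 6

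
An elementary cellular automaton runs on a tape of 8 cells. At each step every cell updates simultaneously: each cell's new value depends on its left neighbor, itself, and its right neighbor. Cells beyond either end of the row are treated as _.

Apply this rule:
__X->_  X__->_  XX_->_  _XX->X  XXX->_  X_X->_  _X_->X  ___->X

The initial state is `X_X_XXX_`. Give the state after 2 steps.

X_X_X_XX

X_X_X___
X_X_X_XX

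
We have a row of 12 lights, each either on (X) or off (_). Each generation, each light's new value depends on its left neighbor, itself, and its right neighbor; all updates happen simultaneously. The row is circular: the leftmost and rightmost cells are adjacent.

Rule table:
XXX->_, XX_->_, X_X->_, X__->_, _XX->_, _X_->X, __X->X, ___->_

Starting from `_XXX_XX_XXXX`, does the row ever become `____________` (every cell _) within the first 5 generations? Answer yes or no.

yes

generation 1: ____________
all cells are _ at generation 1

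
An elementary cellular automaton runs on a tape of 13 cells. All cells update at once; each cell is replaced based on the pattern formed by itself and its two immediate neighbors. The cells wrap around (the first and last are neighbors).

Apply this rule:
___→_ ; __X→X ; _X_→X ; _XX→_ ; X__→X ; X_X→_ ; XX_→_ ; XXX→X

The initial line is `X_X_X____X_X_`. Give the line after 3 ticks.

X_XX_X__X_XX_

X_X_XX__XX_X_
X_X___XX___X_
X_XX_X__X_XX_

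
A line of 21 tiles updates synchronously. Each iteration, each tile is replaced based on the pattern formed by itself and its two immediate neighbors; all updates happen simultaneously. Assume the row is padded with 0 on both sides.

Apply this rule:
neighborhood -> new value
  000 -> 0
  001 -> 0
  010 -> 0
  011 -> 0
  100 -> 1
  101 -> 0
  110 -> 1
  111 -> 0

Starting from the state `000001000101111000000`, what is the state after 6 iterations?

000000000001000000011

000000100000001100000
000000010000000110000
000000001000000011000
000000000100000001100
000000000010000000110
000000000001000000011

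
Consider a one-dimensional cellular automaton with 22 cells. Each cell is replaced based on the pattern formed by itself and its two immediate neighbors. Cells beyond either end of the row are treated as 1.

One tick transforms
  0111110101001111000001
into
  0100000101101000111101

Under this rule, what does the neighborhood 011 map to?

At position 1 the neighborhood is 011; the next row has 1 there.

1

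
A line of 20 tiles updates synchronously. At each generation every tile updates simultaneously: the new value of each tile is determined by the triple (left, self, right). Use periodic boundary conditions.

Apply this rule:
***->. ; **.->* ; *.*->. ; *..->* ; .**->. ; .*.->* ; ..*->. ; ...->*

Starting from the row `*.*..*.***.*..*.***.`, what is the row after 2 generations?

*.**.*...*.**.*...*.
*..*.***.*..*.***.*.

*..*.***.*..*.***.*.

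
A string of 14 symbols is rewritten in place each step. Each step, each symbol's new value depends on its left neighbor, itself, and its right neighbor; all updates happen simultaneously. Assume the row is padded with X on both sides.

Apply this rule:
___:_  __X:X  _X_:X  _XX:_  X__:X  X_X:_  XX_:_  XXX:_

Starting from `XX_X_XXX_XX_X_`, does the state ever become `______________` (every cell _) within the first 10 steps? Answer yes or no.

no

___X________X_
X_XXX______XX_
_____X____X___
X___XXX__XXX_X
_X_X___XX_____
_X_XX_X__X___X
_X____XXXXX_X_
_XX__X______X_
___XXXX____XX_
X_X____X__X___
step 10 is X_X____X__X___, still not uniform _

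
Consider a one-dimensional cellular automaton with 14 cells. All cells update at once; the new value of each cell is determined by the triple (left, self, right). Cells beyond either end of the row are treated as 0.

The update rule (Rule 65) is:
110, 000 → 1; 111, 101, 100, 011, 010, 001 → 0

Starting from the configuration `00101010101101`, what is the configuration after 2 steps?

00111111110001

10000000000100
00111111110001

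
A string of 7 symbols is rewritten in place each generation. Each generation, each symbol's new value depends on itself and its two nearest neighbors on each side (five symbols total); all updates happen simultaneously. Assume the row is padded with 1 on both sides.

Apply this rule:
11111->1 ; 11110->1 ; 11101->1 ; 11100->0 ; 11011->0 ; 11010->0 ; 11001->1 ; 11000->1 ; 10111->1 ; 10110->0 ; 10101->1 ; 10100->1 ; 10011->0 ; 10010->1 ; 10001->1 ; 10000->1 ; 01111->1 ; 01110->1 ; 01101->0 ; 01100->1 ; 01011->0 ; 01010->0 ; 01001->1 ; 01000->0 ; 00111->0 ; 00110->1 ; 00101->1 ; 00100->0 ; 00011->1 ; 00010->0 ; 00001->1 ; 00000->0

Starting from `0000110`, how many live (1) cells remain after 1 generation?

1111100
count of 1: 5

5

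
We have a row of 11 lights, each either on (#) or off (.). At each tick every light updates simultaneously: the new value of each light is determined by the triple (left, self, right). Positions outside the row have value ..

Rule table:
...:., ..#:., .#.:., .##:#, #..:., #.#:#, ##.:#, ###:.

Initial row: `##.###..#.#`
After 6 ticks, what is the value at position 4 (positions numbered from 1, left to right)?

#

####.#...#.
#..##......
...##......
...##......  (fixed point — unchanged through tick 6)
position 4 holds #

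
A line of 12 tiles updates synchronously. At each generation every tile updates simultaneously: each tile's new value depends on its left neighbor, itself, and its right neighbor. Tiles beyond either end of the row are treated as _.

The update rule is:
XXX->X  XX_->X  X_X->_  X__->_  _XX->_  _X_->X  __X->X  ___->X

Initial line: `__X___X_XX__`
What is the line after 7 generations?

generation 1: XXX_XXX__X_X
generation 2: _XX__XX_XX_X
generation 3: X_X_X_X__X_X
generation 4: X_X_X_X_XX_X
generation 5: X_X_X_X__X_X  (repeats generation 3; period 2)
generation 7: X_X_X_X__X_X

X_X_X_X__X_X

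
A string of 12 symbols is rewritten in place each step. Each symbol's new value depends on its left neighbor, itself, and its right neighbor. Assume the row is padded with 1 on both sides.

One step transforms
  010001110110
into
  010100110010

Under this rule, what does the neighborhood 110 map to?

At position 7 the neighborhood is 110; the next row has 1 there.

1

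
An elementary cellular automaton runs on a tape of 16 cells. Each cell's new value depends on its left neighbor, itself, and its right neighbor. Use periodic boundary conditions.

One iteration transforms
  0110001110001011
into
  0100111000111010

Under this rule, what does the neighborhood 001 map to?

At position 5 the neighborhood is 001; the next row has 1 there.

1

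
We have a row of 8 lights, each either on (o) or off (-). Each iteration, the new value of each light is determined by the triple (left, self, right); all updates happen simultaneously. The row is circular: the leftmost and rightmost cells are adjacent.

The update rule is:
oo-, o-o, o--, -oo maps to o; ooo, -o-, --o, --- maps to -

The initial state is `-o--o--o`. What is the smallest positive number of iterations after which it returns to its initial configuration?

o-o--o--
-o-o--o-
--o-o--o
o--o-o--
-o--o-o-
--o--o-o
o--o--o-
-o--o--o

8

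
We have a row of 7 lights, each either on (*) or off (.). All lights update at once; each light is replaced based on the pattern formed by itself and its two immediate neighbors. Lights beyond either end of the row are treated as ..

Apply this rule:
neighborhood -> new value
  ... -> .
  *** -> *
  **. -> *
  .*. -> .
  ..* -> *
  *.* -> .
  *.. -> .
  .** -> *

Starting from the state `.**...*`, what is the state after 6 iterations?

***....

***..*.
***.*..
***....
***....  (fixed point — unchanged through iteration 6)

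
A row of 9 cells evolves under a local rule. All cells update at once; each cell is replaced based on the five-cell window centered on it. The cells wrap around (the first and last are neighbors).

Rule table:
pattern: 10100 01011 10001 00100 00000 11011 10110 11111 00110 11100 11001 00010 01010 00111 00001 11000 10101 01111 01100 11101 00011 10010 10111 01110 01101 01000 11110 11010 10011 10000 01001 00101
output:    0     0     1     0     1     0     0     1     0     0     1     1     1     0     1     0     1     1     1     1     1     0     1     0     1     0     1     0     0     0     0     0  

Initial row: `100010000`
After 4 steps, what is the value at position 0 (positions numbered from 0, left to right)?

0

step 1: 001100011
step 2: 100101101
step 3: 110000100
step 4: 010011000
position 0 holds 0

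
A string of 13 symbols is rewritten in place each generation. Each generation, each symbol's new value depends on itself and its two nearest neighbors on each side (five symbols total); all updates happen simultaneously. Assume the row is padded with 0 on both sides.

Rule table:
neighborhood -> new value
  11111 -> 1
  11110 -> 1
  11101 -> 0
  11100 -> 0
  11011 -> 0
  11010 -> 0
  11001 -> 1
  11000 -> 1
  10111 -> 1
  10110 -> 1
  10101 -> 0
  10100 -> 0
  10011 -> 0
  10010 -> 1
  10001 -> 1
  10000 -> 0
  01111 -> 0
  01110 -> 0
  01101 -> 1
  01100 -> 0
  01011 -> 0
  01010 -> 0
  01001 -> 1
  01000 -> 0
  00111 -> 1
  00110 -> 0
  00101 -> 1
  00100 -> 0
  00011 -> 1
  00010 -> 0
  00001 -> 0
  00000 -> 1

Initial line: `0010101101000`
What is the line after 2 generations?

0010001100001
0000110010000

0000110010000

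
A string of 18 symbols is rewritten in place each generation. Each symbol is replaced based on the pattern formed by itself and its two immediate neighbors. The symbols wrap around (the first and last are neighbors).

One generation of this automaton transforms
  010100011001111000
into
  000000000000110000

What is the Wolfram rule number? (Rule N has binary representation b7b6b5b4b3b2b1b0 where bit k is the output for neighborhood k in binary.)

position 12: 111 → 1  (bit 7 = 1)
position 8: 110 → 0  (bit 6 = 0)
position 2: 101 → 0  (bit 5 = 0)
position 4: 100 → 0  (bit 4 = 0)
position 7: 011 → 0  (bit 3 = 0)
position 1: 010 → 0  (bit 2 = 0)
position 0: 001 → 0  (bit 1 = 0)
position 5: 000 → 0  (bit 0 = 0)
bits b7..b0 = 10000000 = 128

128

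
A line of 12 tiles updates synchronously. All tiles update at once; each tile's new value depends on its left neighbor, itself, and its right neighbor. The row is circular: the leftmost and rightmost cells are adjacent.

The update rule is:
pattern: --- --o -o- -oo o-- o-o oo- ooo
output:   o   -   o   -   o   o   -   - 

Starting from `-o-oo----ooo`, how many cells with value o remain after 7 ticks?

ooo--ooo----
---o----ooo-
oo-oooo----o
--o----ooo--
o-oooo----oo
-o----ooo---
-oooo----ooo
count of o: 7

7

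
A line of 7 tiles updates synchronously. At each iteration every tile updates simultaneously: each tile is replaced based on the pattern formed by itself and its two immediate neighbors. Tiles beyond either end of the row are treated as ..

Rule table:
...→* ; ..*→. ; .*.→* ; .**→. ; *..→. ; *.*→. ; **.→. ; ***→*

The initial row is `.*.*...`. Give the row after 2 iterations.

.*.*...

.*.*.**
.*.*...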